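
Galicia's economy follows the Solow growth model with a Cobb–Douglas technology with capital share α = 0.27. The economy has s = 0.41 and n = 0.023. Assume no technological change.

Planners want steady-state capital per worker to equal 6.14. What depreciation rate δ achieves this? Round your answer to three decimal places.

In steady state, investment equals break-even investment: s·k^α = (n + δ)·k.
So s / (n + δ) = (k*)^(1−α) = 6.14^0.73 = 3.7615.
Therefore n + δ = s / 3.7615 = 0.41 / 3.7615 = 0.1090, so δ = 0.1090 − 0.023 = 0.0860.

δ ≈ 0.086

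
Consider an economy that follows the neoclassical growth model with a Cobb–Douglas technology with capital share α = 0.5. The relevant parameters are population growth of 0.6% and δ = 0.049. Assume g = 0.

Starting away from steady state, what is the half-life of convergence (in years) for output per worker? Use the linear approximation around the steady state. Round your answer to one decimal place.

about 25.2 years

Near the steady state the convergence rate is λ = (1 − α)(n + δ).
λ = (1 − 0.5) × 0.055 = 0.5 × 0.055 = 0.0275
Half-life = ln 2 / λ = 0.6931 / 0.0275 ≈ 25.20 years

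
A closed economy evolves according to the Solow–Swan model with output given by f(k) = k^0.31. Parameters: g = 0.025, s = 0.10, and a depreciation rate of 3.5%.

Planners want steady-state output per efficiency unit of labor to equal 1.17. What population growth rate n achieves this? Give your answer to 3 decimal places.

In steady state, investment equals break-even investment: s·k^α = (n + g + δ)·k.
Since y* = [s/(n + g + δ)]^(α/(1−α)), we have s/(n + g + δ) = (y*)^((1−α)/α) = 1.17^2.2258 = 1.4183.
Therefore n + g + δ = s / 1.4183 = 0.10 / 1.4183 = 0.0705, so n = 0.0705 − 0.060 = 0.0105.

n ≈ 0.011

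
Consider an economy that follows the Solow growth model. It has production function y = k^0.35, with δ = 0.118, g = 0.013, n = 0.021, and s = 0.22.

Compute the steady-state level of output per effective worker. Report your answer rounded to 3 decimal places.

At the steady state, Δk = 0, so s·k^α = (n + g + δ)·k.
Rearranging, k^(1−α) = s / (n + g + δ).
k^0.65 = 0.22 / (0.021 + 0.013 + 0.118) = 0.22 / 0.152 = 1.4474
k* = 1.4474^(1/0.65) ≈ 1.7663
y* = (k*)^α = 1.7663^0.35 ≈ 1.2203

y* ≈ 1.220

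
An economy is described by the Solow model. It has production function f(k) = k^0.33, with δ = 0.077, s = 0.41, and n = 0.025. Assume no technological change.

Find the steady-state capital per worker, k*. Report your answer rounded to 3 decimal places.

k* = 7.976

At the steady state, Δk = 0, so s·k^α = (n + δ)·k.
Rearranging, k^(1−α) = s / (n + δ).
k^0.67 = 0.41 / (0.025 + 0.077) = 0.41 / 0.102 = 4.0196
k* = 4.0196^(1/0.67) ≈ 7.9756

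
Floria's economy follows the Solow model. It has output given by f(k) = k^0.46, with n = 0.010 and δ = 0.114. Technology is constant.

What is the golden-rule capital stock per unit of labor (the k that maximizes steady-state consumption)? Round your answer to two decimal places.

The golden rule sets f'(k) = n + δ, i.e. α·k^(α−1) = n + δ.
So k^(1−α) = α / (n + δ) = 0.46 / 0.124 = 3.7097.
k_gold = 3.7097^(1/0.54) ≈ 11.3326

k_gold ≈ 11.33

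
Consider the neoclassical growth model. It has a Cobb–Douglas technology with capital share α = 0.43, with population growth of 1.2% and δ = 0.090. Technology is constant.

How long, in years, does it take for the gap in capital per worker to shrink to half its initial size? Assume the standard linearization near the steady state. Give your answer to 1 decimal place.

about 11.9 years

Near the steady state the convergence rate is λ = (1 − α)(n + δ).
λ = (1 − 0.43) × 0.102 = 0.57 × 0.102 = 0.05814
Half-life = ln 2 / λ = 0.6931 / 0.05814 ≈ 11.92 years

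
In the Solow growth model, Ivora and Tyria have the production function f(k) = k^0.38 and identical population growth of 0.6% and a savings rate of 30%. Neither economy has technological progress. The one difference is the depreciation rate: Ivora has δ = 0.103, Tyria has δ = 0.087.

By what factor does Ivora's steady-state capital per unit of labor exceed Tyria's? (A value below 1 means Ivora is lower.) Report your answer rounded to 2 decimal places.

k*_I / k*_T ≈ 0.77

Steady-state k* = [s/(n + δ)]^(1/(1−α)), so the ratio is [ (s_I/(n + δ)_I) / (s_T/(n + δ)_T) ]^1.6129.
s_I/(n + δ)_I = 0.30/0.109 = 2.7523; s_T/(n + δ)_T = 0.30/0.093 = 3.2258.
Ratio = (2.7523/3.2258)^1.6129 = 0.8532^1.6129 ≈ 0.7741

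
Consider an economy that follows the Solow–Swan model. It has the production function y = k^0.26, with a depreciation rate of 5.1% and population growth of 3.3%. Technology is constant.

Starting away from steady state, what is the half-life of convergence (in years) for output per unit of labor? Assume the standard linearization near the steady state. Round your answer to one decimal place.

half-life ≈ 11.2 years

Near the steady state the convergence rate is λ = (1 − α)(n + δ).
λ = (1 − 0.26) × 0.084 = 0.74 × 0.084 = 0.06216
Half-life = ln 2 / λ = 0.6931 / 0.06216 ≈ 11.15 years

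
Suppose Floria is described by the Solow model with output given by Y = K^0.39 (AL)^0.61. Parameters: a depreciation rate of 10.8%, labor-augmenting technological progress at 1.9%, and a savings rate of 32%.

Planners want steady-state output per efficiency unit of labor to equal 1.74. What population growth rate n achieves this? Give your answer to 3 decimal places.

In steady state, investment equals break-even investment: s·k^α = (n + g + δ)·k.
Since y* = [s/(n + g + δ)]^(α/(1−α)), we have s/(n + g + δ) = (y*)^((1−α)/α) = 1.74^1.5641 = 2.3782.
Therefore n + g + δ = s / 2.3782 = 0.32 / 2.3782 = 0.1346, so n = 0.1346 − 0.127 = 0.0076.

n ≈ 0.008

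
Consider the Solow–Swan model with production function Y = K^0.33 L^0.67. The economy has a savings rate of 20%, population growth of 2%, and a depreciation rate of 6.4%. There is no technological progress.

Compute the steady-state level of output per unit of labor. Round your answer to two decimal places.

y* ≈ 1.53

Steady state requires s·f(k) = (n + δ)·k, i.e. s·k^α = (n + δ)·k.
Rearranging, k^(1−α) = s / (n + δ).
k^0.67 = 0.20 / (0.020 + 0.064) = 0.20 / 0.084 = 2.3810
k* = 2.3810^(1/0.67) ≈ 3.6503
y* = (k*)^α = 3.6503^0.33 ≈ 1.5331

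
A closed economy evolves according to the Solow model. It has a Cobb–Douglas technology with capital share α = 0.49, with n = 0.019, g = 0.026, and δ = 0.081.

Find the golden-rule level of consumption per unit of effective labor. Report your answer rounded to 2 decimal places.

c_gold ≈ 1.88

At the golden rule, f'(k) = n + g + δ, so α·k^(α−1) = n + g + δ and k_gold = (α/(n + g + δ))^(1/(1−α)).
k_gold = (0.49/0.126)^(1/0.51) = 3.8889^1.9608 ≈ 14.3394
c_gold = f(k_gold) − (n + g + δ)·k_gold = 3.6872 − 0.126×14.3394 ≈ 1.8804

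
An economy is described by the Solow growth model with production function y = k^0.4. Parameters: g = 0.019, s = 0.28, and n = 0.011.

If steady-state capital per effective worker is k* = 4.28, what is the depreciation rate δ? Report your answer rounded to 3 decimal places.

δ ≈ 0.087

Steady state requires s·f(k) = (n + g + δ)·k, i.e. s·k^α = (n + g + δ)·k.
So s / (n + g + δ) = (k*)^(1−α) = 4.28^0.6 = 2.3926.
Therefore n + g + δ = s / 2.3926 = 0.28 / 2.3926 = 0.1170, so δ = 0.1170 − 0.030 = 0.0870.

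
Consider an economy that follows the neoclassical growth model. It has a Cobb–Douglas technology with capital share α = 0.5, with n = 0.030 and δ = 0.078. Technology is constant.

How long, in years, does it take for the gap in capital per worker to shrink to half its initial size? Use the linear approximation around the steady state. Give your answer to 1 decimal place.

t_½ ≈ 12.8 years

Near the steady state the convergence rate is λ = (1 − α)(n + δ).
λ = (1 − 0.5) × 0.108 = 0.5 × 0.108 = 0.0540
Half-life = ln 2 / λ = 0.6931 / 0.0540 ≈ 12.84 years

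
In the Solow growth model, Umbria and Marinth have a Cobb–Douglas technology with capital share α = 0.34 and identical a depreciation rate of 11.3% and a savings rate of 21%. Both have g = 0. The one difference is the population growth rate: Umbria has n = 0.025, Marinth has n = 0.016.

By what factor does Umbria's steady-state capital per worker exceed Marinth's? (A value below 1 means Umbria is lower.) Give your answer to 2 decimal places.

Steady-state k* = [s/(n + δ)]^(1/(1−α)), so the ratio is [ (s_U/(n + δ)_U) / (s_M/(n + δ)_M) ]^1.5152.
s_U/(n + δ)_U = 0.21/0.138 = 1.5217; s_M/(n + δ)_M = 0.21/0.129 = 1.6279.
Ratio = (1.5217/1.6279)^1.5152 = 0.9348^1.5152 ≈ 0.9029

ratio ≈ 0.90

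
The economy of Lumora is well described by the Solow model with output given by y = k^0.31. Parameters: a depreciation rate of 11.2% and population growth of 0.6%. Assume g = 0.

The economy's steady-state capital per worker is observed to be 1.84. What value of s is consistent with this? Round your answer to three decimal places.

In steady state, investment equals break-even investment: s·k^α = (n + δ)·k.
So s / (n + δ) = (k*)^(1−α) = 1.84^0.69 = 1.5231.
Therefore s = 1.5231 × (n + δ) = 1.5231 × 0.118 = 0.1797.

s ≈ 0.180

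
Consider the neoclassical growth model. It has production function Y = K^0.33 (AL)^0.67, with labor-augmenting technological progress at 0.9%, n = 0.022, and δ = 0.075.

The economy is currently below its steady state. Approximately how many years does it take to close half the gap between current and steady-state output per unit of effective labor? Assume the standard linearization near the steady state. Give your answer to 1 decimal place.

t_½ ≈ 9.8 years

Near the steady state the convergence rate is λ = (1 − α)(n + g + δ).
λ = (1 − 0.33) × 0.106 = 0.67 × 0.106 = 0.07102
Half-life = ln 2 / λ = 0.6931 / 0.07102 ≈ 9.76 years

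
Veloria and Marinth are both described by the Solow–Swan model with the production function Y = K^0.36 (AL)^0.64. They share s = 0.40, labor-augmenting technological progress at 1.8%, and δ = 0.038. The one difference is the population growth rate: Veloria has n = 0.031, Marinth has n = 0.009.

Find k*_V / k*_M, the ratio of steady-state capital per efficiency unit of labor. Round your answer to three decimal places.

ratio ≈ 0.634

Steady-state k* = [s/(n + g + δ)]^(1/(1−α)), so the ratio is [ (s_V/(n + g + δ)_V) / (s_M/(n + g + δ)_M) ]^1.5625.
s_V/(n + g + δ)_V = 0.40/0.087 = 4.5977; s_M/(n + g + δ)_M = 0.40/0.065 = 6.1538.
Ratio = (4.5977/6.1538)^1.5625 = 0.7471^1.5625 ≈ 0.6341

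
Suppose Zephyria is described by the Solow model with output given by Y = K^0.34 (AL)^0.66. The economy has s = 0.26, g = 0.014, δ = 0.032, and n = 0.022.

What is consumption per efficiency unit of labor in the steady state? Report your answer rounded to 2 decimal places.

c* ≈ 1.48

Steady state requires s·f(k) = (n + g + δ)·k, i.e. s·k^α = (n + g + δ)·k.
Dividing both sides by k: k^(1−α) = s / (n + g + δ).
k^0.66 = 0.26 / (0.022 + 0.014 + 0.032) = 0.26 / 0.068 = 3.8235
k* = 3.8235^(1/0.66) ≈ 7.6299
y* = (k*)^α = 7.6299^0.34 ≈ 1.9955
c* = (1 − s)·y* = (1 − 0.26) × 1.9955 ≈ 1.4767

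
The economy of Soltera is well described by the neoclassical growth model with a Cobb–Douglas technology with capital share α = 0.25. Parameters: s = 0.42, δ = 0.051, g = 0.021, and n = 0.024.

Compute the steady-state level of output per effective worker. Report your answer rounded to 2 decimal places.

y* = 1.64

In steady state, investment equals break-even investment: s·k^α = (n + g + δ)·k.
Rearranging, k^(1−α) = s / (n + g + δ).
k^0.75 = 0.42 / (0.024 + 0.021 + 0.051) = 0.42 / 0.096 = 4.3750
k* = 4.3750^(1/0.75) ≈ 7.1555
y* = (k*)^α = 7.1555^0.25 ≈ 1.6355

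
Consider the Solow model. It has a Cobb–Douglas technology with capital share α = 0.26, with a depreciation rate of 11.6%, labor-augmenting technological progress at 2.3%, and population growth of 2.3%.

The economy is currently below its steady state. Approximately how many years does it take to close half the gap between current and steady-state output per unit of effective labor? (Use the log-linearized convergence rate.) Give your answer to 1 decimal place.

half-life ≈ 5.8 years

Near the steady state the convergence rate is λ = (1 − α)(n + g + δ).
λ = (1 − 0.26) × 0.162 = 0.74 × 0.162 = 0.11988
Half-life = ln 2 / λ = 0.6931 / 0.11988 ≈ 5.78 years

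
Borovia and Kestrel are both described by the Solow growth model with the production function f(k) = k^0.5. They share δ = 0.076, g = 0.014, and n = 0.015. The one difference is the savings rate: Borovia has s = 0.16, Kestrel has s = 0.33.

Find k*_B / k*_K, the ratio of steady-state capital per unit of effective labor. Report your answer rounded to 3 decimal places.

ratio ≈ 0.235

Steady-state k* = [s/(n + g + δ)]^(1/(1−α)), so the ratio is [ (s_B/(n + g + δ)_B) / (s_K/(n + g + δ)_K) ]^2.
s_B/(n + g + δ)_B = 0.16/0.105 = 1.5238; s_K/(n + g + δ)_K = 0.33/0.105 = 3.1429.
Ratio = (1.5238/3.1429)^2 = 0.4848^2 ≈ 0.2350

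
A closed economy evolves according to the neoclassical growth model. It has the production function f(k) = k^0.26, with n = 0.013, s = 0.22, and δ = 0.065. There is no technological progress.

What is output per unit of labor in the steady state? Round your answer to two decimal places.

Steady state requires s·f(k) = (n + δ)·k, i.e. s·k^α = (n + δ)·k.
Dividing both sides by k: k^(1−α) = s / (n + δ).
k^0.74 = 0.22 / (0.013 + 0.065) = 0.22 / 0.078 = 2.8205
k* = 2.8205^(1/0.74) ≈ 4.0602
y* = (k*)^α = 4.0602^0.26 ≈ 1.4395

y* = 1.44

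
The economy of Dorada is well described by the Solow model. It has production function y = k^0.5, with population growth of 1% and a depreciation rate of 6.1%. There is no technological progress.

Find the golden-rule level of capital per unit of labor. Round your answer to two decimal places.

The golden rule sets f'(k) = n + δ, i.e. α·k^(α−1) = n + δ.
So k^(1−α) = α / (n + δ) = 0.5 / 0.071 = 7.0423.
k_gold = 7.0423^(1/0.5) ≈ 49.5940

k_gold ≈ 49.59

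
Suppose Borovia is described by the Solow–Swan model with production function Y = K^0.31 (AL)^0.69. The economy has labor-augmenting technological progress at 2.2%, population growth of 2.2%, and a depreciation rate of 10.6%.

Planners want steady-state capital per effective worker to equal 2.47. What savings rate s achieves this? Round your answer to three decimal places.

At the steady state, Δk = 0, so s·k^α = (n + g + δ)·k.
So s / (n + g + δ) = (k*)^(1−α) = 2.47^0.69 = 1.8662.
Therefore s = 1.8662 × (n + g + δ) = 1.8662 × 0.150 = 0.2799.

s ≈ 0.280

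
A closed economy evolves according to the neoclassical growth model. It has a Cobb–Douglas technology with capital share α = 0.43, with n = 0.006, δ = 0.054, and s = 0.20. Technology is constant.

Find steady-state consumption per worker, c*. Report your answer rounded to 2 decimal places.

In steady state, investment equals break-even investment: s·k^α = (n + δ)·k.
Dividing both sides by k: k^(1−α) = s / (n + δ).
k^0.57 = 0.20 / (0.006 + 0.054) = 0.20 / 0.060 = 3.3333
k* = 3.3333^(1/0.57) ≈ 8.2665
y* = (k*)^α = 8.2665^0.43 ≈ 2.4800
c* = (1 − s)·y* = (1 − 0.20) × 2.4800 ≈ 1.9840

c* ≈ 1.98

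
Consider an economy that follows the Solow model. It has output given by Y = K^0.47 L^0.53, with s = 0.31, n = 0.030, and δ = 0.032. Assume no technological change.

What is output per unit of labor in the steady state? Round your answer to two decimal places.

At the steady state, Δk = 0, so s·k^α = (n + δ)·k.
Rearranging, k^(1−α) = s / (n + δ).
k^0.53 = 0.31 / (0.030 + 0.032) = 0.31 / 0.062 = 5.0000
k* = 5.0000^(1/0.53) ≈ 20.8359
y* = (k*)^α = 20.8359^0.47 ≈ 4.1672

y* = 4.17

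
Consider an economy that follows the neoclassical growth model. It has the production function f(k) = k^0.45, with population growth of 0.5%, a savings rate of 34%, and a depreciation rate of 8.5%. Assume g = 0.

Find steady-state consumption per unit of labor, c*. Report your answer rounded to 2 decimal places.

In steady state, investment equals break-even investment: s·k^α = (n + δ)·k.
Dividing both sides by k: k^(1−α) = s / (n + δ).
k^0.55 = 0.34 / (0.005 + 0.085) = 0.34 / 0.090 = 3.7778
k* = 3.7778^(1/0.55) ≈ 11.2079
y* = (k*)^α = 11.2079^0.45 ≈ 2.9668
c* = (1 − s)·y* = (1 − 0.34) × 2.9668 ≈ 1.9581

c* = 1.96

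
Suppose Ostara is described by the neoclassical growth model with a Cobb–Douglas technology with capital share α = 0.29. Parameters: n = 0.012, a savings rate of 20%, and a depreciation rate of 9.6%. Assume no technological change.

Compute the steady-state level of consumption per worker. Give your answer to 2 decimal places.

At the steady state, Δk = 0, so s·k^α = (n + δ)·k.
Rearranging, k^(1−α) = s / (n + δ).
k^0.71 = 0.20 / (0.012 + 0.096) = 0.20 / 0.108 = 1.8519
k* = 1.8519^(1/0.71) ≈ 2.3819
y* = (k*)^α = 2.3819^0.29 ≈ 1.2862
c* = (1 − s)·y* = (1 − 0.20) × 1.2862 ≈ 1.0290

c* ≈ 1.03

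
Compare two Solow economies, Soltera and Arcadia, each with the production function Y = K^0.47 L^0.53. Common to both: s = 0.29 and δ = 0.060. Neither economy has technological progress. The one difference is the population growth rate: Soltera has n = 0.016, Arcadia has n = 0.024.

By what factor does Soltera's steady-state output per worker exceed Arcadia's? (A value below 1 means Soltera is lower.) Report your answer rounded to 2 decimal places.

ratio ≈ 1.09

Steady-state y* = [s/(n + δ)]^(α/(1−α)), so the ratio is [ (s_S/(n + δ)_S) / (s_A/(n + δ)_A) ]^0.8868.
s_S/(n + δ)_S = 0.29/0.076 = 3.8158; s_A/(n + δ)_A = 0.29/0.084 = 3.4524.
Ratio = (3.8158/3.4524)^0.8868 = 1.1053^0.8868 ≈ 1.0928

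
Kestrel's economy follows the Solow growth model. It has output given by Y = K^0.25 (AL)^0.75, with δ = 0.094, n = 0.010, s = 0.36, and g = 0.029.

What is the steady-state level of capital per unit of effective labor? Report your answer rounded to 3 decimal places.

Steady state requires s·f(k) = (n + g + δ)·k, i.e. s·k^α = (n + g + δ)·k.
Rearranging, k^(1−α) = s / (n + g + δ).
k^0.75 = 0.36 / (0.010 + 0.029 + 0.094) = 0.36 / 0.133 = 2.7068
k* = 2.7068^(1/0.75) ≈ 3.7723

k* = 3.772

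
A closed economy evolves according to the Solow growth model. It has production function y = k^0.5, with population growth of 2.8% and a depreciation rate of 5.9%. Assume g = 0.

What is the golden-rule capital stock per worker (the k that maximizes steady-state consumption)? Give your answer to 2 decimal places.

k_gold ≈ 33.03

The golden rule sets f'(k) = n + δ, i.e. α·k^(α−1) = n + δ.
So k^(1−α) = α / (n + δ) = 0.5 / 0.087 = 5.7471.
k_gold = 5.7471^(1/0.5) ≈ 33.0292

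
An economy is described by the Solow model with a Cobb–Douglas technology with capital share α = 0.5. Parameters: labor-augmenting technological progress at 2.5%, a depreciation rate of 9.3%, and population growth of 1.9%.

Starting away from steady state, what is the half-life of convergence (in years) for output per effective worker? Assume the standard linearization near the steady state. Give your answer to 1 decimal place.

half-life ≈ 10.1 years

Near the steady state the convergence rate is λ = (1 − α)(n + g + δ).
λ = (1 − 0.5) × 0.137 = 0.5 × 0.137 = 0.0685
Half-life = ln 2 / λ = 0.6931 / 0.0685 ≈ 10.12 years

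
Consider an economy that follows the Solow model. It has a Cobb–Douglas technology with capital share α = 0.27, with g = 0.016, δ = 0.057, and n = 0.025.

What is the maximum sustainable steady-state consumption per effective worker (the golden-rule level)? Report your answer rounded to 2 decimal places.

c_gold ≈ 1.06

At the golden rule, f'(k) = n + g + δ, so α·k^(α−1) = n + g + δ and k_gold = (α/(n + g + δ))^(1/(1−α)).
k_gold = (0.27/0.098)^(1/0.73) = 2.7551^1.3699 ≈ 4.0082
c_gold = f(k_gold) − (n + g + δ)·k_gold = 1.4548 − 0.098×4.0082 ≈ 1.0620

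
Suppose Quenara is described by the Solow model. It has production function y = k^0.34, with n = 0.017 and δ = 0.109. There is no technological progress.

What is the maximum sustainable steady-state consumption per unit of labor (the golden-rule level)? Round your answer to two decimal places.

c_gold ≈ 1.10

At the golden rule, f'(k) = n + δ, so α·k^(α−1) = n + δ and k_gold = (α/(n + δ))^(1/(1−α)).
k_gold = (0.34/0.126)^(1/0.66) = 2.6984^1.5152 ≈ 4.5000
c_gold = f(k_gold) − (n + δ)·k_gold = 1.6676 − 0.126×4.5000 ≈ 1.1006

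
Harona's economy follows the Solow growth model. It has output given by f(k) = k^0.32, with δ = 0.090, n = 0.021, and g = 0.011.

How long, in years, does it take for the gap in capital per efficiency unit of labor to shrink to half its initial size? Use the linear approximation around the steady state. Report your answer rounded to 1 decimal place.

Near the steady state the convergence rate is λ = (1 − α)(n + g + δ).
λ = (1 − 0.32) × 0.122 = 0.68 × 0.122 = 0.08296
Half-life = ln 2 / λ = 0.6931 / 0.08296 ≈ 8.35 years

t_½ ≈ 8.4 years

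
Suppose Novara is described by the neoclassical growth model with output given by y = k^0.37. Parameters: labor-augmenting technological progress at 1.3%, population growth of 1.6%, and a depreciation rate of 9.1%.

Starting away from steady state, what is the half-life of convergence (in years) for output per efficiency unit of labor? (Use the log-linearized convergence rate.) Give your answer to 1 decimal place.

about 9.2 years

Near the steady state the convergence rate is λ = (1 − α)(n + g + δ).
λ = (1 − 0.37) × 0.120 = 0.63 × 0.120 = 0.0756
Half-life = ln 2 / λ = 0.6931 / 0.0756 ≈ 9.17 years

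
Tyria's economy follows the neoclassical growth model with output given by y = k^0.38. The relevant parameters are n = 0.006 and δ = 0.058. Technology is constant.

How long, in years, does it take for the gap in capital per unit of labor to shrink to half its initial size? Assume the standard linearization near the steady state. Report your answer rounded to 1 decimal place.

Near the steady state the convergence rate is λ = (1 − α)(n + δ).
λ = (1 − 0.38) × 0.064 = 0.62 × 0.064 = 0.03968
Half-life = ln 2 / λ = 0.6931 / 0.03968 ≈ 17.47 years

t_½ ≈ 17.5 years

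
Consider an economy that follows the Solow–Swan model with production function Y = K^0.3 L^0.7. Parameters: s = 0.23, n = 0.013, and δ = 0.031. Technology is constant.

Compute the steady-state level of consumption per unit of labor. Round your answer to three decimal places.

c* = 1.564

Steady state requires s·f(k) = (n + δ)·k, i.e. s·k^α = (n + δ)·k.
Rearranging, k^(1−α) = s / (n + δ).
k^0.7 = 0.23 / (0.013 + 0.031) = 0.23 / 0.044 = 5.2273
k* = 5.2273^(1/0.7) ≈ 10.6197
y* = (k*)^α = 10.6197^0.3 ≈ 2.0316
c* = (1 − s)·y* = (1 − 0.23) × 2.0316 ≈ 1.5643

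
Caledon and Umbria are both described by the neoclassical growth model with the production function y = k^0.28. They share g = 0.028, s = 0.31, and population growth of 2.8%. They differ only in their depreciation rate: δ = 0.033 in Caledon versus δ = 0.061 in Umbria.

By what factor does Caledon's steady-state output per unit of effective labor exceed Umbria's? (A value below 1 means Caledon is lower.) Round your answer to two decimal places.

y*_C / y*_U ≈ 1.11

Steady-state y* = [s/(n + g + δ)]^(α/(1−α)), so the ratio is [ (s_C/(n + g + δ)_C) / (s_U/(n + g + δ)_U) ]^0.3889.
s_C/(n + g + δ)_C = 0.31/0.089 = 3.4831; s_U/(n + g + δ)_U = 0.31/0.117 = 2.6496.
Ratio = (3.4831/2.6496)^0.3889 = 1.3146^0.3889 ≈ 1.1122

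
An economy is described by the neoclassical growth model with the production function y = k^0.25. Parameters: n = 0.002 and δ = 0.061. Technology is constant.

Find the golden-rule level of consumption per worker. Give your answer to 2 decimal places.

c_gold ≈ 1.19

At the golden rule, f'(k) = n + δ, so α·k^(α−1) = n + δ and k_gold = (α/(n + δ))^(1/(1−α)).
k_gold = (0.25/0.063)^(1/0.75) = 3.9683^1.3333 ≈ 6.2823
c_gold = f(k_gold) − (n + δ)·k_gold = 1.5832 − 0.063×6.2823 ≈ 1.1874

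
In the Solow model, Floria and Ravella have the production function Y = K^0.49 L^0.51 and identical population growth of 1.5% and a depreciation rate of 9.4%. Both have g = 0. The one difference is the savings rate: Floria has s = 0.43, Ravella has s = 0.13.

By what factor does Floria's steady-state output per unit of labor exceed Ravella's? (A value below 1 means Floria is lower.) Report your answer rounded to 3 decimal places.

y*_F / y*_R ≈ 3.156

Steady-state y* = [s/(n + δ)]^(α/(1−α)), so the ratio is [ (s_F/(n + δ)_F) / (s_R/(n + δ)_R) ]^0.9608.
s_F/(n + δ)_F = 0.43/0.109 = 3.9450; s_R/(n + δ)_R = 0.13/0.109 = 1.1927.
Ratio = (3.9450/1.1927)^0.9608 = 3.3076^0.9608 ≈ 3.1561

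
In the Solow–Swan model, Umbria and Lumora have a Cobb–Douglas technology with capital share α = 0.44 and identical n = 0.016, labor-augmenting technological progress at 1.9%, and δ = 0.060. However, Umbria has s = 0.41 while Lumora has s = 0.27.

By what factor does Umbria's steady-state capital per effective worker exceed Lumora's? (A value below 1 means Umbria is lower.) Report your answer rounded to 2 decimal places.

Steady-state k* = [s/(n + g + δ)]^(1/(1−α)), so the ratio is [ (s_U/(n + g + δ)_U) / (s_L/(n + g + δ)_L) ]^1.7857.
s_U/(n + g + δ)_U = 0.41/0.095 = 4.3158; s_L/(n + g + δ)_L = 0.27/0.095 = 2.8421.
Ratio = (4.3158/2.8421)^1.7857 = 1.5185^1.7857 ≈ 2.1084

ratio ≈ 2.11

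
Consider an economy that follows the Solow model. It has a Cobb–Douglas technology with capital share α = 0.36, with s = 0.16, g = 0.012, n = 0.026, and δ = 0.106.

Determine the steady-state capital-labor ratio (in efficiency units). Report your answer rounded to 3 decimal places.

k* ≈ 1.179

At the steady state, Δk = 0, so s·k^α = (n + g + δ)·k.
Dividing both sides by k: k^(1−α) = s / (n + g + δ).
k^0.64 = 0.16 / (0.026 + 0.012 + 0.106) = 0.16 / 0.144 = 1.1111
k* = 1.1111^(1/0.64) ≈ 1.1789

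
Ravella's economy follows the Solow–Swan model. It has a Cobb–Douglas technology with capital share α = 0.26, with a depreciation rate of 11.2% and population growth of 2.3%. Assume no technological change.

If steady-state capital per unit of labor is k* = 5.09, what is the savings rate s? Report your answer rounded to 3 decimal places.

In steady state, investment equals break-even investment: s·k^α = (n + δ)·k.
So s / (n + δ) = (k*)^(1−α) = 5.09^0.74 = 3.3340.
Therefore s = 3.3340 × (n + δ) = 3.3340 × 0.135 = 0.4501.

s ≈ 0.450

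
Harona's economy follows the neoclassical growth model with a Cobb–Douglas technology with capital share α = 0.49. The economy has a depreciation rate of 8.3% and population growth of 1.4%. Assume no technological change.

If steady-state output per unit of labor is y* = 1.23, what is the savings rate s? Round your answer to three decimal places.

Steady state requires s·f(k) = (n + δ)·k, i.e. s·k^α = (n + δ)·k.
Since y* = [s/(n + δ)]^(α/(1−α)), we have s/(n + δ) = (y*)^((1−α)/α) = 1.23^1.0408 = 1.2404.
Therefore s = 1.2404 × (n + δ) = 1.2404 × 0.097 = 0.1203.

s ≈ 0.120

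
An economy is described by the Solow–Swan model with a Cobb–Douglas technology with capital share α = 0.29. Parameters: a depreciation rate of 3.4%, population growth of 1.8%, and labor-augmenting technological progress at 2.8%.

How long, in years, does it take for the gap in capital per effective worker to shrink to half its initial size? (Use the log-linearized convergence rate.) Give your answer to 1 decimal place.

Near the steady state the convergence rate is λ = (1 − α)(n + g + δ).
λ = (1 − 0.29) × 0.080 = 0.71 × 0.080 = 0.0568
Half-life = ln 2 / λ = 0.6931 / 0.0568 ≈ 12.20 years

about 12.2 years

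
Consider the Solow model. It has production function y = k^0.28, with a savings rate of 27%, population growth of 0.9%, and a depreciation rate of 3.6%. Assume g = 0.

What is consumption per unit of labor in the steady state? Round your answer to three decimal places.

c* = 1.465

Steady state requires s·f(k) = (n + δ)·k, i.e. s·k^α = (n + δ)·k.
Dividing both sides by k: k^(1−α) = s / (n + δ).
k^0.72 = 0.27 / (0.009 + 0.036) = 0.27 / 0.045 = 6.0000
k* = 6.0000^(1/0.72) ≈ 12.0439
y* = (k*)^α = 12.0439^0.28 ≈ 2.0073
c* = (1 − s)·y* = (1 − 0.27) × 2.0073 ≈ 1.4653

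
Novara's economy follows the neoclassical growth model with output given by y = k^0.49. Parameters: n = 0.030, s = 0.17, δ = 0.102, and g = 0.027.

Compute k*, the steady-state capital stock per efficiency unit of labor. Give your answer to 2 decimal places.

k* = 1.14

At the steady state, Δk = 0, so s·k^α = (n + g + δ)·k.
Rearranging, k^(1−α) = s / (n + g + δ).
k^0.51 = 0.17 / (0.030 + 0.027 + 0.102) = 0.17 / 0.159 = 1.0692
k* = 1.0692^(1/0.51) ≈ 1.1402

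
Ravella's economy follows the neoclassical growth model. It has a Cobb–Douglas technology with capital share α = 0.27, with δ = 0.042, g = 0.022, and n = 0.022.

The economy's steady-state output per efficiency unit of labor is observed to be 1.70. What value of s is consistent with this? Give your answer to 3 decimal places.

At the steady state, Δk = 0, so s·k^α = (n + g + δ)·k.
Since y* = [s/(n + g + δ)]^(α/(1−α)), we have s/(n + g + δ) = (y*)^((1−α)/α) = 1.70^2.7037 = 4.1982.
Therefore s = 4.1982 × (n + g + δ) = 4.1982 × 0.086 = 0.3610.

s ≈ 0.361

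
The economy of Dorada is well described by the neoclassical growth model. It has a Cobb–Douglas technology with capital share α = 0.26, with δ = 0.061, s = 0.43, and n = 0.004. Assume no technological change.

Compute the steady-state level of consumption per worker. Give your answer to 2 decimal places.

Steady state requires s·f(k) = (n + δ)·k, i.e. s·k^α = (n + δ)·k.
Rearranging, k^(1−α) = s / (n + δ).
k^0.74 = 0.43 / (0.004 + 0.061) = 0.43 / 0.065 = 6.6154
k* = 6.6154^(1/0.74) ≈ 12.8487
y* = (k*)^α = 12.8487^0.26 ≈ 1.9422
c* = (1 − s)·y* = (1 − 0.43) × 1.9422 ≈ 1.1071

c* = 1.11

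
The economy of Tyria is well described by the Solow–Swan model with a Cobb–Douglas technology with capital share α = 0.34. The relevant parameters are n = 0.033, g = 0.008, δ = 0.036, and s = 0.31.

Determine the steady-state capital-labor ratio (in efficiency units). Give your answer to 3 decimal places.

k* = 8.250

At the steady state, Δk = 0, so s·k^α = (n + g + δ)·k.
Dividing both sides by k: k^(1−α) = s / (n + g + δ).
k^0.66 = 0.31 / (0.033 + 0.008 + 0.036) = 0.31 / 0.077 = 4.0260
k* = 4.0260^(1/0.66) ≈ 8.2504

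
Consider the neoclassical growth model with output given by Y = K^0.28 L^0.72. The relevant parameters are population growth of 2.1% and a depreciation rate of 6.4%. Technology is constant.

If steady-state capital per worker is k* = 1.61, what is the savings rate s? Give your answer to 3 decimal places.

Steady state requires s·f(k) = (n + δ)·k, i.e. s·k^α = (n + δ)·k.
So s / (n + δ) = (k*)^(1−α) = 1.61^0.72 = 1.4090.
Therefore s = 1.4090 × (n + δ) = 1.4090 × 0.085 = 0.1198.

s ≈ 0.120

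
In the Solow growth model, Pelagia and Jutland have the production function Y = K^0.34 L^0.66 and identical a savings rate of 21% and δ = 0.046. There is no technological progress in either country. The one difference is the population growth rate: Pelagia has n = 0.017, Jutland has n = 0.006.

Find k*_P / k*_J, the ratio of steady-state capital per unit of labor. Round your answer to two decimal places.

ratio ≈ 0.75

Steady-state k* = [s/(n + δ)]^(1/(1−α)), so the ratio is [ (s_P/(n + δ)_P) / (s_J/(n + δ)_J) ]^1.5152.
s_P/(n + δ)_P = 0.21/0.063 = 3.3333; s_J/(n + δ)_J = 0.21/0.052 = 4.0385.
Ratio = (3.3333/4.0385)^1.5152 = 0.8254^1.5152 ≈ 0.7477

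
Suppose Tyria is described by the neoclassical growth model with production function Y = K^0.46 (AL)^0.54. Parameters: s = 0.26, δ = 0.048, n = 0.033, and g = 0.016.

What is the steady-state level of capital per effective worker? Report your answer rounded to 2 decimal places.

k* ≈ 6.21

Steady state requires s·f(k) = (n + g + δ)·k, i.e. s·k^α = (n + g + δ)·k.
Rearranging, k^(1−α) = s / (n + g + δ).
k^0.54 = 0.26 / (0.033 + 0.016 + 0.048) = 0.26 / 0.097 = 2.6804
k* = 2.6804^(1/0.54) ≈ 6.2082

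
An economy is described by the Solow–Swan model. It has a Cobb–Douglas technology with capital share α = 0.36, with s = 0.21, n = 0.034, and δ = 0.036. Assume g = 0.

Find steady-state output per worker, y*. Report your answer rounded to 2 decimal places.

At the steady state, Δk = 0, so s·k^α = (n + δ)·k.
Rearranging, k^(1−α) = s / (n + δ).
k^0.64 = 0.21 / (0.034 + 0.036) = 0.21 / 0.070 = 3.0000
k* = 3.0000^(1/0.64) ≈ 5.5655
y* = (k*)^α = 5.5655^0.36 ≈ 1.8552

y* ≈ 1.86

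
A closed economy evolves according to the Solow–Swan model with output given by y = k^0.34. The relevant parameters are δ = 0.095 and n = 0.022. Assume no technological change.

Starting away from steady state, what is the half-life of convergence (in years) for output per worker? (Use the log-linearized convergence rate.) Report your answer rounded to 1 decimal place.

Near the steady state the convergence rate is λ = (1 − α)(n + δ).
λ = (1 − 0.34) × 0.117 = 0.66 × 0.117 = 0.07722
Half-life = ln 2 / λ = 0.6931 / 0.07722 ≈ 8.98 years

about 9.0 years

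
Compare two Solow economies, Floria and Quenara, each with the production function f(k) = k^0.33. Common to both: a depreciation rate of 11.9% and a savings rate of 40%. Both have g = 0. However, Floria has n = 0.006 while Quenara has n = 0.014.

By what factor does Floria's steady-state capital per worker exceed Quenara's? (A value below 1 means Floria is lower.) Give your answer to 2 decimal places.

k*_F / k*_Q ≈ 1.10

Steady-state k* = [s/(n + δ)]^(1/(1−α)), so the ratio is [ (s_F/(n + δ)_F) / (s_Q/(n + δ)_Q) ]^1.4925.
s_F/(n + δ)_F = 0.40/0.125 = 3.2000; s_Q/(n + δ)_Q = 0.40/0.133 = 3.0075.
Ratio = (3.2000/3.0075)^1.4925 = 1.0640^1.4925 ≈ 1.0970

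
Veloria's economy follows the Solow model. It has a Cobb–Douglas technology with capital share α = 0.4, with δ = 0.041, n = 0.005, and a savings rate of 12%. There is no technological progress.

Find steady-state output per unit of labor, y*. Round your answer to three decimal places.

y* ≈ 1.895

Steady state requires s·f(k) = (n + δ)·k, i.e. s·k^α = (n + δ)·k.
Dividing both sides by k: k^(1−α) = s / (n + δ).
k^0.6 = 0.12 / (0.005 + 0.041) = 0.12 / 0.046 = 2.6087
k* = 2.6087^(1/0.6) ≈ 4.9436
y* = (k*)^α = 4.9436^0.4 ≈ 1.8950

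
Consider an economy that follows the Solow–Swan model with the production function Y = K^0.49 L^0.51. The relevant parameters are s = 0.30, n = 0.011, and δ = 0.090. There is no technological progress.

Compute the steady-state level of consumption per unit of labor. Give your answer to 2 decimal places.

c* ≈ 1.99

Steady state requires s·f(k) = (n + δ)·k, i.e. s·k^α = (n + δ)·k.
Dividing both sides by k: k^(1−α) = s / (n + δ).
k^0.51 = 0.30 / (0.011 + 0.090) = 0.30 / 0.101 = 2.9703
k* = 2.9703^(1/0.51) ≈ 8.4539
y* = (k*)^α = 8.4539^0.49 ≈ 2.8462
c* = (1 − s)·y* = (1 − 0.30) × 2.8462 ≈ 1.9923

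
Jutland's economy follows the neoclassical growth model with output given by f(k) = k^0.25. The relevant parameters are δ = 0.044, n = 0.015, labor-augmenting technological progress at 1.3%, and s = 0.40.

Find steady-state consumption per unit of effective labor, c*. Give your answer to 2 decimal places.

c* ≈ 1.06

At the steady state, Δk = 0, so s·k^α = (n + g + δ)·k.
Rearranging, k^(1−α) = s / (n + g + δ).
k^0.75 = 0.40 / (0.015 + 0.013 + 0.044) = 0.40 / 0.072 = 5.5556
k* = 5.5556^(1/0.75) ≈ 9.8395
y* = (k*)^α = 9.8395^0.25 ≈ 1.7711
c* = (1 − s)·y* = (1 − 0.40) × 1.7711 ≈ 1.0627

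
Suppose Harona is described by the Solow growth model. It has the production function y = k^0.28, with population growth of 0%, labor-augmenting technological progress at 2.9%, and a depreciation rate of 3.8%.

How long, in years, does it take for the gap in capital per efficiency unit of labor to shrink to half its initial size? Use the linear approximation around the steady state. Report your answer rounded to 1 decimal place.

Near the steady state the convergence rate is λ = (1 − α)(n + g + δ).
λ = (1 − 0.28) × 0.067 = 0.72 × 0.067 = 0.04824
Half-life = ln 2 / λ = 0.6931 / 0.04824 ≈ 14.37 years

half-life ≈ 14.4 years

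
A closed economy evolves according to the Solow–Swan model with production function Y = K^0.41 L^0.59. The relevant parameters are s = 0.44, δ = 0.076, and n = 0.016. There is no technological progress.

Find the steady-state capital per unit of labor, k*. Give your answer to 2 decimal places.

k* = 14.19

At the steady state, Δk = 0, so s·k^α = (n + δ)·k.
Dividing both sides by k: k^(1−α) = s / (n + δ).
k^0.59 = 0.44 / (0.016 + 0.076) = 0.44 / 0.092 = 4.7826
k* = 4.7826^(1/0.59) ≈ 14.1897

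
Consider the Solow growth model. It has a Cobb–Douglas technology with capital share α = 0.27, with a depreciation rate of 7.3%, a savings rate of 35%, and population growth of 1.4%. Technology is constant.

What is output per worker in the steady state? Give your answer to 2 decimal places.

y* = 1.67

At the steady state, Δk = 0, so s·k^α = (n + δ)·k.
Dividing both sides by k: k^(1−α) = s / (n + δ).
k^0.73 = 0.35 / (0.014 + 0.073) = 0.35 / 0.087 = 4.0230
k* = 4.0230^(1/0.73) ≈ 6.7321
y* = (k*)^α = 6.7321^0.27 ≈ 1.6734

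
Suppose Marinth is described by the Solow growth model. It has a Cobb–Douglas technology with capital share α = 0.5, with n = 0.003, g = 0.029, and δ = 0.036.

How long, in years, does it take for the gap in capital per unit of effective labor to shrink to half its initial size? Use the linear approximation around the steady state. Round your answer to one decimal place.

Near the steady state the convergence rate is λ = (1 − α)(n + g + δ).
λ = (1 − 0.5) × 0.068 = 0.5 × 0.068 = 0.0340
Half-life = ln 2 / λ = 0.6931 / 0.0340 ≈ 20.39 years

about 20.4 years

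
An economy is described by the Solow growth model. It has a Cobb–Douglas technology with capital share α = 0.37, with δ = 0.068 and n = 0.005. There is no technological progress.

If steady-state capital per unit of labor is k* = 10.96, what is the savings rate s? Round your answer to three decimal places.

At the steady state, Δk = 0, so s·k^α = (n + δ)·k.
So s / (n + δ) = (k*)^(1−α) = 10.96^0.63 = 4.5194.
Therefore s = 4.5194 × (n + δ) = 4.5194 × 0.073 = 0.3299.

s ≈ 0.330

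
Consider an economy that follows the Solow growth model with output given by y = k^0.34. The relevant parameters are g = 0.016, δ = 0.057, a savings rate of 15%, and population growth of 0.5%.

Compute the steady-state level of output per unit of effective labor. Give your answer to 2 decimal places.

y* = 1.40

At the steady state, Δk = 0, so s·k^α = (n + g + δ)·k.
Rearranging, k^(1−α) = s / (n + g + δ).
k^0.66 = 0.15 / (0.005 + 0.016 + 0.057) = 0.15 / 0.078 = 1.9231
k* = 1.9231^(1/0.66) ≈ 2.6934
y* = (k*)^α = 2.6934^0.34 ≈ 1.4006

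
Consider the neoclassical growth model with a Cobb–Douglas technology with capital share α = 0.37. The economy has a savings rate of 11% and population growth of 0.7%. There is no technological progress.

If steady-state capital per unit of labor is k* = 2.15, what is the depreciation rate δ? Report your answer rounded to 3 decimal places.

In steady state, investment equals break-even investment: s·k^α = (n + δ)·k.
So s / (n + δ) = (k*)^(1−α) = 2.15^0.63 = 1.6197.
Therefore n + δ = s / 1.6197 = 0.11 / 1.6197 = 0.0679, so δ = 0.0679 − 0.007 = 0.0609.

δ ≈ 0.061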